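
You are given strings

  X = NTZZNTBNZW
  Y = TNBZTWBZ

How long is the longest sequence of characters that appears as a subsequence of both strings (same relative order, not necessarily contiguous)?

5

Let dp[i][j] be the LCS length of the first i characters of X and the first j characters of Y. dp[i][j] = dp[i-1][j-1]+1 when the i-th and j-th characters match, else max(dp[i-1][j], dp[i][j-1]).
    ·  T  N  B  Z  T  W  B  Z
 ·  0  0  0  0  0  0  0  0  0
 N  0  0  1  1  1  1  1  1  1
 T  0  1  1  1  1  2  2  2  2
 Z  0  1  1  1  2  2  2  2  3
 Z  0  1  1  1  2  2  2  2  3
 N  0  1  2  2  2  2  2  2  3
 T  0  1  2  2  2  3  3  3  3
 B  0  1  2  3  3  3  3  4  4
 N  0  1  2  3  3  3  3  4  4
 Z  0  1  2  3  4  4  4  4  5
 W  0  1  2  3  4  4  5  5  5
dp[10][8] = 5. One LCS (by backtracking along matches): NZTBZ.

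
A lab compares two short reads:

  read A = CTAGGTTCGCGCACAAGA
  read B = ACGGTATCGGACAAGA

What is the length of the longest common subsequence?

14

One common subsequence of length 14: C at read A[1]=read B[2] → G at read A[4]=read B[3] → G at read A[5]=read B[4] → T at read A[6]=read B[5] → T at read A[7]=read B[7] → C at read A[8]=read B[8] → G at read A[9]=read B[9] → G at read A[11]=read B[10] → A at read A[13]=read B[11] → C at read A[14]=read B[12] → A at read A[15]=read B[13] → A at read A[16]=read B[14] → G at read A[17]=read B[15] → A at read A[18]=read B[16]. The LCS DP gives dp[18][16] = 14, so this is optimal.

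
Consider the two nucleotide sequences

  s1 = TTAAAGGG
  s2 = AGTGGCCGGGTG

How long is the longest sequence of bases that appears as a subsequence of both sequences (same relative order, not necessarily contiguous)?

Let dp[i][j] be the LCS length of the first i bases of s1 and the first j bases of s2. dp[i][j] = dp[i-1][j-1]+1 when the i-th and j-th bases match, else max(dp[i-1][j], dp[i][j-1]).
    ·  A  G  T  G  G  C  C  G  G  G  T  G
 ·  0  0  0  0  0  0  0  0  0  0  0  0  0
 T  0  0  0  1  1  1  1  1  1  1  1  1  1
 T  0  0  0  1  1  1  1  1  1  1  1  2  2
 A  0  1  1  1  1  1  1  1  1  1  1  2  2
 A  0  1  1  1  1  1  1  1  1  1  1  2  2
 A  0  1  1  1  1  1  1  1  1  1  1  2  2
 G  0  1  2  2  2  2  2  2  2  2  2  2  3
 G  0  1  2  2  3  3  3  3  3  3  3  3  3
 G  0  1  2  2  3  4  4  4  4  4  4  4  4
dp[8][12] = 4. One LCS (by backtracking along matches): TGGG.

4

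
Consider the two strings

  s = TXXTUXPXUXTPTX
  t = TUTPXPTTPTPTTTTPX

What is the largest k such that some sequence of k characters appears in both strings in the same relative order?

Pick T at s[1]=t[3], X at s[2]=t[5], T at s[4]=t[8], P at s[7]=t[9], T at s[11]=t[10], P at s[12]=t[11], T at s[13]=t[15], X at s[14]=t[17]; all 8 characters appear in both, in order. dp[14][17] = 8 confirms this is the maximum.

8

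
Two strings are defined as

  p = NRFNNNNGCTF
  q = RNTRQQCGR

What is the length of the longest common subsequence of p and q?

3

Match N [1,2] → R [2,4] → G [8,8] — 3 characters in the same relative order in both. Since dp[11][9] = 3, nothing longer is possible.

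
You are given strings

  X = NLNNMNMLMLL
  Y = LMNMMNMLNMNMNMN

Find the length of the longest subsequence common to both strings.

7

Taking N [1,6]; then L [2,8]; then N [3,9]; then N [4,11]; then M [5,12]; then N [6,13]; then M [7,14] gives a common subsequence of length 7. dp[11][15] = 7 confirms this is the maximum.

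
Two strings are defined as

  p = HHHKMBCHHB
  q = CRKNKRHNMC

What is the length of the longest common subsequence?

Match H at p[1]=q[7], then M at p[5]=q[9], then C at p[7]=q[10] — 3 characters in the same relative order in both. dp[10][10] = 3 confirms this is the maximum.

3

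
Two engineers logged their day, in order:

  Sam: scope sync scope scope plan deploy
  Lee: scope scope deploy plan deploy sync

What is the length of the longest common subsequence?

Taking scope [1,1]; then scope [3,2]; then plan [5,4]; then deploy [6,5] gives a common subsequence of length 4. Since dp[6][6] = 4, nothing longer is possible.

4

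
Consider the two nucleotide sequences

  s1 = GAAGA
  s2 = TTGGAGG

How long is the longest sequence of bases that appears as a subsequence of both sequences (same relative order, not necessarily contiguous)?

3

Match G (s1 #1, s2 #4) → A (s1 #2, s2 #5) → G (s1 #4, s2 #7) — 3 bases in the same relative order in both. The LCS DP gives dp[5][7] = 3, so this is optimal.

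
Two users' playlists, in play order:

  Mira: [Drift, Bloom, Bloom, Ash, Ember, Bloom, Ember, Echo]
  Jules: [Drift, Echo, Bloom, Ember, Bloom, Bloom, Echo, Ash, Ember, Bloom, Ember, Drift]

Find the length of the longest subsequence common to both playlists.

Match Drift [1,1] → Bloom [2,5] → Bloom [3,6] → Ash [4,8] → Ember [5,9] → Bloom [6,10] → Ember [7,11] — 7 songs in the same relative order in both. dp[8][12] = 7 confirms this is the maximum.

7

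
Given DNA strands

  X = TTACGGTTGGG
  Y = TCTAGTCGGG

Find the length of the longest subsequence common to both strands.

Let dp[i][j] be the LCS length of the first i bases of X and the first j bases of Y. dp[i][j] = dp[i-1][j-1]+1 when the i-th and j-th bases match, else max(dp[i-1][j], dp[i][j-1]).
    ·  T  C  T  A  G  T  C  G  G  G
 ·  0  0  0  0  0  0  0  0  0  0  0
 T  0  1  1  1  1  1  1  1  1  1  1
 T  0  1  1  2  2  2  2  2  2  2  2
 A  0  1  1  2  3  3  3  3  3  3  3
 C  0  1  2  2  3  3  3  4  4  4  4
 G  0  1  2  2  3  4  4  4  5  5  5
 G  0  1  2  2  3  4  4  4  5  6  6
 T  0  1  2  3  3  4  5  5  5  6  6
 T  0  1  2  3  3  4  5  5  5  6  6
 G  0  1  2  3  3  4  5  5  6  6  7
 G  0  1  2  3  3  4  5  5  6  7  7
 G  0  1  2  3  3  4  5  5  6  7  8
dp[11][10] = 8. One LCS (by backtracking along matches): TTAGTGGG.

8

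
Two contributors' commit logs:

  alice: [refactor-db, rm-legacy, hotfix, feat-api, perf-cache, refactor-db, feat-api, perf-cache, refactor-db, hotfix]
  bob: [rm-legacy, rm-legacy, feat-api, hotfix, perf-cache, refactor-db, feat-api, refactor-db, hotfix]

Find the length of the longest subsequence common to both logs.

Taking rm-legacy [2,2]; then hotfix [3,4]; then perf-cache [5,5]; then refactor-db [6,6]; then feat-api [7,7]; then refactor-db [9,8]; then hotfix [10,9] gives a common subsequence of length 7. The LCS DP gives dp[10][9] = 7, so this is optimal.

7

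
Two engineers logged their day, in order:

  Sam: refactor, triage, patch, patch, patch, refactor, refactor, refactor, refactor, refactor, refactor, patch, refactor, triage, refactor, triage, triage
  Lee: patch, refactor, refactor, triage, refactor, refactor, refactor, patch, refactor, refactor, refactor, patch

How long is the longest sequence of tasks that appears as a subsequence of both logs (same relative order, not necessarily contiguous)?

One common subsequence of length 9: refactor [1,3], triage [2,4], refactor [6,5], refactor [7,6], refactor [8,7], refactor [9,9], refactor [10,10], refactor [11,11], patch [12,12]. The LCS DP gives dp[17][12] = 9, so this is optimal.

9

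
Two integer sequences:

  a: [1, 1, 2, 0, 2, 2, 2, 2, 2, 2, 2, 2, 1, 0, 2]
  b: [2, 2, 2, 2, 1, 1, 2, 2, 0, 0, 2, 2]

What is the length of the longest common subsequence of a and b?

Taking 2 (a #3, b #1), then 2 (a #5, b #2), then 2 (a #6, b #3), then 2 (a #7, b #4), then 2 (a #8, b #7), then 2 (a #9, b #8), then 2 (a #12, b #11), then 2 (a #15, b #12) gives a common subsequence of length 8, and the DP table's final entry dp[15][12] is also 8, so no common subsequence is longer.

8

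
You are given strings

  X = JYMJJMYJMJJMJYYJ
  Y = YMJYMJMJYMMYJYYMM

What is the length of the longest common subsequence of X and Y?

One common subsequence of length 11: J [1,3] → Y [2,4] → M [3,5] → J [4,6] → J [5,8] → Y [7,9] → M [9,10] → M [12,11] → J [13,13] → Y [14,14] → Y [15,15]. Since dp[16][17] = 11, nothing longer is possible.

11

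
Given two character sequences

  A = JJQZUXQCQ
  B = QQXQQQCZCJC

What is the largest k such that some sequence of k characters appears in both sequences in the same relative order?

Let dp[i][j] be the LCS length of the first i characters of A and the first j characters of B. dp[i][j] = dp[i-1][j-1]+1 when the i-th and j-th characters match, else max(dp[i-1][j], dp[i][j-1]).
    ·  Q  Q  X  Q  Q  Q  C  Z  C  J  C
 ·  0  0  0  0  0  0  0  0  0  0  0  0
 J  0  0  0  0  0  0  0  0  0  0  1  1
 J  0  0  0  0  0  0  0  0  0  0  1  1
 Q  0  1  1  1  1  1  1  1  1  1  1  1
 Z  0  1  1  1  1  1  1  1  2  2  2  2
 U  0  1  1  1  1  1  1  1  2  2  2  2
 X  0  1  1  2  2  2  2  2  2  2  2  2
 Q  0  1  2  2  3  3  3  3  3  3  3  3
 C  0  1  2  2  3  3  3  4  4  4  4  4
 Q  0  1  2  2  3  4  4  4  4  4  4  4
dp[9][11] = 4. One LCS (by backtracking along matches): QXQC.

4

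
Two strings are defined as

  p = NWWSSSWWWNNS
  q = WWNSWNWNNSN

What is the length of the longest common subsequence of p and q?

Let dp[i][j] be the LCS length of the first i characters of p and the first j characters of q. dp[i][j] = dp[i-1][j-1]+1 when the i-th and j-th characters match, else max(dp[i-1][j], dp[i][j-1]).
    ·  W  W  N  S  W  N  W  N  N  S  N
 ·  0  0  0  0  0  0  0  0  0  0  0  0
 N  0  0  0  1  1  1  1  1  1  1  1  1
 W  0  1  1  1  1  2  2  2  2  2  2  2
 W  0  1  2  2  2  2  2  3  3  3  3  3
 S  0  1  2  2  3  3  3  3  3  3  4  4
 S  0  1  2  2  3  3  3  3  3  3  4  4
 S  0  1  2  2  3  3  3  3  3  3  4  4
 W  0  1  2  2  3  4  4  4  4  4  4  4
 W  0  1  2  2  3  4  4  5  5  5  5  5
 W  0  1  2  2  3  4  4  5  5  5  5  5
 N  0  1  2  3  3  4  5  5  6  6  6  6
 N  0  1  2  3  3  4  5  5  6  7  7  7
 S  0  1  2  3  4  4  5  5  6  7  8  8
dp[12][11] = 8. One LCS (by backtracking along matches): WWSWWNNS.

8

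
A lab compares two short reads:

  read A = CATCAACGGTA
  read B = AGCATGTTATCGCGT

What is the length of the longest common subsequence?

Pick C (read A #1, read B #3); then A (read A #2, read B #4); then T (read A #3, read B #8); then A (read A #5, read B #9); then C (read A #7, read B #11); then G (read A #8, read B #12); then G (read A #9, read B #14); then T (read A #10, read B #15); all 8 bases appear in both, in order. The LCS DP gives dp[11][15] = 8, so this is optimal.

8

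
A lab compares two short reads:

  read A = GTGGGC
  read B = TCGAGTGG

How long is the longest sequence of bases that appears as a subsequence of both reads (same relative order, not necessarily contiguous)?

4

Pick G (read A #1, read B #5); then T (read A #2, read B #6); then G (read A #4, read B #7); then G (read A #5, read B #8); all 4 bases appear in both, in order. dp[6][8] = 4 confirms this is the maximum.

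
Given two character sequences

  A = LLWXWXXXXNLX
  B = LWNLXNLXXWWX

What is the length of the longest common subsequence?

6

One common subsequence of length 6: L (A #1, B #1), then L (A #2, B #4), then X (A #4, B #5), then X (A #6, B #8), then X (A #7, B #9), then X (A #12, B #12). dp[12][12] = 6 confirms this is the maximum.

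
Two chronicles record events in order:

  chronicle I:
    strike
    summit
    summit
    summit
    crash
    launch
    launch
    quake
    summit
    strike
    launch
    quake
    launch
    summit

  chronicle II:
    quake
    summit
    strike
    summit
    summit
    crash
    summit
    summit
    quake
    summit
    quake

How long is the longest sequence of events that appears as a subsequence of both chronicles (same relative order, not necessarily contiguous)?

7

Pick strike [1,3], then summit [2,5], then summit [3,7], then summit [4,8], then quake [8,9], then summit [9,10], then quake [12,11]; all 7 events appear in both, in order. The LCS DP gives dp[14][11] = 7, so this is optimal.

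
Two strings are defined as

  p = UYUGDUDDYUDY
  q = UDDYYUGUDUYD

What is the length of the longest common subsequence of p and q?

8

Match U (p #1, q #1), then Y (p #2, q #5), then U (p #3, q #6), then G (p #4, q #7), then D (p #5, q #9), then U (p #6, q #10), then Y (p #9, q #11), then D (p #11, q #12) — 8 characters in the same relative order in both, and the DP table's final entry dp[12][12] is also 8, so no common subsequence is longer.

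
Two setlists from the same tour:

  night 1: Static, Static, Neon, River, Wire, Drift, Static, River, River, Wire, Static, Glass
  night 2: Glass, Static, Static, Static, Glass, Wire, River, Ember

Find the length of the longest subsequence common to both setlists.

Match Static at night 1[1]=night 2[3], Static at night 1[2]=night 2[4], Wire at night 1[5]=night 2[6], River at night 1[8]=night 2[7] — 4 songs in the same relative order in both. Since dp[12][8] = 4, nothing longer is possible.

4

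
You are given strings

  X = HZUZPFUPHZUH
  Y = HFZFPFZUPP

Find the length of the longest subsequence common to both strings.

Match H [1,1] → Z [2,3] → P [5,5] → F [6,6] → U [7,8] → P [8,10] — 6 characters in the same relative order in both, and the DP table's final entry dp[12][10] is also 6, so no common subsequence is longer.

6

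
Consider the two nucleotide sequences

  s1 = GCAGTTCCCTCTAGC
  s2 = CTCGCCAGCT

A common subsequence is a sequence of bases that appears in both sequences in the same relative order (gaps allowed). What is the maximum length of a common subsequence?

Let dp[i][j] be the LCS length of the first i bases of s1 and the first j bases of s2. dp[i][j] = dp[i-1][j-1]+1 when the i-th and j-th bases match, else max(dp[i-1][j], dp[i][j-1]).
    ·  C  T  C  G  C  C  A  G  C  T
 ·  0  0  0  0  0  0  0  0  0  0  0
 G  0  0  0  0  1  1  1  1  1  1  1
 C  0  1  1  1  1  2  2  2  2  2  2
 A  0  1  1  1  1  2  2  3  3  3  3
 G  0  1  1  1  2  2  2  3  4  4  4
 T  0  1  2  2  2  2  2  3  4  4  5
 T  0  1  2  2  2  2  2  3  4  4  5
 C  0  1  2  3  3  3  3  3  4  5  5
 C  0  1  2  3  3  4  4  4  4  5  5
 C  0  1  2  3  3  4  5  5  5  5  5
 T  0  1  2  3  3  4  5  5  5  5  6
 C  0  1  2  3  3  4  5  5  5  6  6
 T  0  1  2  3  3  4  5  5  5  6  7
 A  0  1  2  3  3  4  5  6  6  6  7
 G  0  1  2  3  4  4  5  6  7  7  7
 C  0  1  2  3  4  5  5  6  7  8  8
dp[15][10] = 8. One LCS (by backtracking along matches): CTCCCAGC.

8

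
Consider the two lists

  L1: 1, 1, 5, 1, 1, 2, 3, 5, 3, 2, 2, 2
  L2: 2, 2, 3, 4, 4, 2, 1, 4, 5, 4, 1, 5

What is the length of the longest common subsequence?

4

Taking 1 [1,7], then 5 [3,9], then 1 [5,11], then 5 [8,12] gives a common subsequence of length 4, and the DP table's final entry dp[12][12] is also 4, so no common subsequence is longer.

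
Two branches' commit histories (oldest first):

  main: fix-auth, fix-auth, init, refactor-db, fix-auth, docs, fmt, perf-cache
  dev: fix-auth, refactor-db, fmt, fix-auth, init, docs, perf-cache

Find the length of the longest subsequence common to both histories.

5

Match fix-auth at main[1]=dev[1], fix-auth at main[2]=dev[4], init at main[3]=dev[5], docs at main[6]=dev[6], perf-cache at main[8]=dev[7] — 5 commits in the same relative order in both. Since dp[8][7] = 5, nothing longer is possible.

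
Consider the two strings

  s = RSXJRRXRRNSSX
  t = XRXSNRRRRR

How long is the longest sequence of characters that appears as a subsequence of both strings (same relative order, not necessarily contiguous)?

6

Let dp[i][j] be the LCS length of the first i characters of s and the first j characters of t. dp[i][j] = dp[i-1][j-1]+1 when the i-th and j-th characters match, else max(dp[i-1][j], dp[i][j-1]).
    ·  X  R  X  S  N  R  R  R  R  R
 ·  0  0  0  0  0  0  0  0  0  0  0
 R  0  0  1  1  1  1  1  1  1  1  1
 S  0  0  1  1  2  2  2  2  2  2  2
 X  0  1  1  2  2  2  2  2  2  2  2
 J  0  1  1  2  2  2  2  2  2  2  2
 R  0  1  2  2  2  2  3  3  3  3  3
 R  0  1  2  2  2  2  3  4  4  4  4
 X  0  1  2  3  3  3  3  4  4  4  4
 R  0  1  2  3  3  3  4  4  5  5  5
 R  0  1  2  3  3  3  4  5  5  6  6
 N  0  1  2  3  3  4  4  5  5  6  6
 S  0  1  2  3  4  4  4  5  5  6  6
 S  0  1  2  3  4  4  4  5  5  6  6
 X  0  1  2  3  4  4  4  5  5  6  6
dp[13][10] = 6. One LCS (by backtracking along matches): RSRRRR.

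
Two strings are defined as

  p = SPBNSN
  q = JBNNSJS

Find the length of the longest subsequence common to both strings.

3

Let dp[i][j] be the LCS length of the first i characters of p and the first j characters of q. dp[i][j] = dp[i-1][j-1]+1 when the i-th and j-th characters match, else max(dp[i-1][j], dp[i][j-1]).
    ·  J  B  N  N  S  J  S
 ·  0  0  0  0  0  0  0  0
 S  0  0  0  0  0  1  1  1
 P  0  0  0  0  0  1  1  1
 B  0  0  1  1  1  1  1  1
 N  0  0  1  2  2  2  2  2
 S  0  0  1  2  2  3  3  3
 N  0  0  1  2  3  3  3  3
dp[6][7] = 3. One LCS (by backtracking along matches): BNS.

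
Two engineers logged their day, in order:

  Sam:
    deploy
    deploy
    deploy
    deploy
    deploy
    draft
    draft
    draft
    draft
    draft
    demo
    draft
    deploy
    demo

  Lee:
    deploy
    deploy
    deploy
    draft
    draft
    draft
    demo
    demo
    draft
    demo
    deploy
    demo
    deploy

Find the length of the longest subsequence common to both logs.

Taking deploy (Sam #3, Lee #1) → deploy (Sam #4, Lee #2) → deploy (Sam #5, Lee #3) → draft (Sam #6, Lee #4) → draft (Sam #7, Lee #5) → draft (Sam #8, Lee #6) → draft (Sam #10, Lee #9) → demo (Sam #11, Lee #10) → deploy (Sam #13, Lee #11) → demo (Sam #14, Lee #12) gives a common subsequence of length 10, and the DP table's final entry dp[14][13] is also 10, so no common subsequence is longer.

10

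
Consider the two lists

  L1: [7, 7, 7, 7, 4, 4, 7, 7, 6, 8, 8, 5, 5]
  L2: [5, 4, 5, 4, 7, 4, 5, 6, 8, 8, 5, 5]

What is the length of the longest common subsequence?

8

One common subsequence of length 8: 4 [5,2], then 4 [6,4], then 7 [7,5], then 6 [9,8], then 8 [10,9], then 8 [11,10], then 5 [12,11], then 5 [13,12]. Since dp[13][12] = 8, nothing longer is possible.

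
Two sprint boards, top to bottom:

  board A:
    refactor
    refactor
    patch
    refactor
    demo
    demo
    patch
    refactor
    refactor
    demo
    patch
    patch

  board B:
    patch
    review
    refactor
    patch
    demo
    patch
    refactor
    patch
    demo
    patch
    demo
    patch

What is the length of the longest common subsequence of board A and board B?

8

Taking refactor at board A[2]=board B[3]; then patch at board A[3]=board B[4]; then demo at board A[6]=board B[5]; then patch at board A[7]=board B[6]; then refactor at board A[8]=board B[7]; then demo at board A[10]=board B[9]; then patch at board A[11]=board B[10]; then patch at board A[12]=board B[12] gives a common subsequence of length 8, and the DP table's final entry dp[12][12] is also 8, so no common subsequence is longer.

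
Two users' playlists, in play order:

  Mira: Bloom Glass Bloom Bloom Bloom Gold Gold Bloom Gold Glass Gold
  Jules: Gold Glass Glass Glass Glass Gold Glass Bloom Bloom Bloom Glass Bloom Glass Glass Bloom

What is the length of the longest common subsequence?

Match Glass [2,7], Bloom [3,8], Bloom [4,9], Bloom [5,10], Bloom [8,12], Glass [10,14] — 6 songs in the same relative order in both, and the DP table's final entry dp[11][15] is also 6, so no common subsequence is longer.

6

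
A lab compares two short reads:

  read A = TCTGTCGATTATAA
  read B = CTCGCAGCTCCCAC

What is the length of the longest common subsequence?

7

One common subsequence of length 7: T [1,2] → C [2,3] → G [4,4] → C [6,5] → G [7,7] → T [9,9] → A [11,13]. The LCS DP gives dp[14][14] = 7, so this is optimal.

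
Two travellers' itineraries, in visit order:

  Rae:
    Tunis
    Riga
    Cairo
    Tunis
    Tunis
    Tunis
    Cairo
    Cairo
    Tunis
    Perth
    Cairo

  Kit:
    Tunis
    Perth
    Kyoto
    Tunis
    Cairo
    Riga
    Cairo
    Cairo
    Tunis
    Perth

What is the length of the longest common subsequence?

Match Tunis (Rae #1, Kit #4) → Riga (Rae #2, Kit #6) → Cairo (Rae #7, Kit #7) → Cairo (Rae #8, Kit #8) → Tunis (Rae #9, Kit #9) → Perth (Rae #10, Kit #10) — 6 stops in the same relative order in both. Since dp[11][10] = 6, nothing longer is possible.

6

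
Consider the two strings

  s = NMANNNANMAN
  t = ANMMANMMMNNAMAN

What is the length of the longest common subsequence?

10

Pick N (s #1, t #2) → M (s #2, t #4) → A (s #3, t #5) → N (s #4, t #6) → N (s #5, t #10) → N (s #6, t #11) → A (s #7, t #12) → M (s #9, t #13) → A (s #10, t #14) → N (s #11, t #15); all 10 characters appear in both, in order, and the DP table's final entry dp[11][15] is also 10, so no common subsequence is longer.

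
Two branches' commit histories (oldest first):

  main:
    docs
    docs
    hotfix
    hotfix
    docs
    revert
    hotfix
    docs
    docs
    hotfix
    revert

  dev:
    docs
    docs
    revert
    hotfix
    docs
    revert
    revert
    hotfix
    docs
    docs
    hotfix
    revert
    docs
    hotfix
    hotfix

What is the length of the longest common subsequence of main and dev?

One common subsequence of length 10: docs at main[1]=dev[1], then docs at main[2]=dev[2], then hotfix at main[4]=dev[4], then docs at main[5]=dev[5], then revert at main[6]=dev[7], then hotfix at main[7]=dev[8], then docs at main[8]=dev[9], then docs at main[9]=dev[10], then hotfix at main[10]=dev[11], then revert at main[11]=dev[12], and the DP table's final entry dp[11][15] is also 10, so no common subsequence is longer.

10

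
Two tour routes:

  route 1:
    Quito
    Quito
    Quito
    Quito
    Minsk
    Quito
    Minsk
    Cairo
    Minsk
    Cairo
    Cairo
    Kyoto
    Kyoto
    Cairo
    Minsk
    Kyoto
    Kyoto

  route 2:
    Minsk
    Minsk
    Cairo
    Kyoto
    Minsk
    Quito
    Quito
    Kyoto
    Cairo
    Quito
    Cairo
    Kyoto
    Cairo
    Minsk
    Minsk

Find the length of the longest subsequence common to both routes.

Match Minsk (route 1 #5, route 2 #1) → Minsk (route 1 #7, route 2 #2) → Cairo (route 1 #8, route 2 #3) → Minsk (route 1 #9, route 2 #5) → Cairo (route 1 #10, route 2 #9) → Cairo (route 1 #11, route 2 #11) → Kyoto (route 1 #13, route 2 #12) → Cairo (route 1 #14, route 2 #13) → Minsk (route 1 #15, route 2 #15) — 9 stops in the same relative order in both. dp[17][15] = 9 confirms this is the maximum.

9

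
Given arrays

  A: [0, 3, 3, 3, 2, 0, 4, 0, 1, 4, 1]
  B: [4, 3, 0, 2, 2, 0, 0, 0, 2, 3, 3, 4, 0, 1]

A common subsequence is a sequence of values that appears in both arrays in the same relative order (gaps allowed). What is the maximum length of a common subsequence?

6

Taking 0 [1,8], 3 [3,10], 3 [4,11], 4 [7,12], 0 [8,13], 1 [11,14] gives a common subsequence of length 6. The LCS DP gives dp[11][14] = 6, so this is optimal.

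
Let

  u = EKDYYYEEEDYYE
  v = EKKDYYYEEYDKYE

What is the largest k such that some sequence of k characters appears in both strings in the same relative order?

One common subsequence of length 11: E (u #1, v #1) → K (u #2, v #3) → D (u #3, v #4) → Y (u #4, v #5) → Y (u #5, v #6) → Y (u #6, v #7) → E (u #7, v #8) → E (u #8, v #9) → D (u #10, v #11) → Y (u #12, v #13) → E (u #13, v #14). Since dp[13][14] = 11, nothing longer is possible.

11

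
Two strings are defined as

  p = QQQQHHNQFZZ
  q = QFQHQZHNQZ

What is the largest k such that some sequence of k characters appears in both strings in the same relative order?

7

Pick Q [1,1]; then Q [2,3]; then Q [3,5]; then H [6,7]; then N [7,8]; then Q [8,9]; then Z [11,10]; all 7 characters appear in both, in order. Since dp[11][10] = 7, nothing longer is possible.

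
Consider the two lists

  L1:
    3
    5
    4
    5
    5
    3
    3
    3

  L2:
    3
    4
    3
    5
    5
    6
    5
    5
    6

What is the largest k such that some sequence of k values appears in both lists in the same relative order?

Pick 3 (L1 #1, L2 #3); then 5 (L1 #2, L2 #5); then 5 (L1 #4, L2 #7); then 5 (L1 #5, L2 #8); all 4 values appear in both, in order. The LCS DP gives dp[8][9] = 4, so this is optimal.

4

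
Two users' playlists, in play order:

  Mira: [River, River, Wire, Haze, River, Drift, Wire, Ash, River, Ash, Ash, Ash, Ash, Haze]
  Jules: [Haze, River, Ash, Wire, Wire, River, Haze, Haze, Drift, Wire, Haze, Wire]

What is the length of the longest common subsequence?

6

Taking River [1,2] → River [2,6] → Haze [4,8] → Drift [6,9] → Wire [7,10] → Haze [14,11] gives a common subsequence of length 6, and the DP table's final entry dp[14][12] is also 6, so no common subsequence is longer.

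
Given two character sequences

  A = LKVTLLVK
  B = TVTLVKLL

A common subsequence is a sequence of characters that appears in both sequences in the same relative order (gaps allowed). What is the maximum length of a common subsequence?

Taking V at A[3]=B[2]; then T at A[4]=B[3]; then L at A[6]=B[4]; then V at A[7]=B[5]; then K at A[8]=B[6] gives a common subsequence of length 5. The LCS DP gives dp[8][8] = 5, so this is optimal.

5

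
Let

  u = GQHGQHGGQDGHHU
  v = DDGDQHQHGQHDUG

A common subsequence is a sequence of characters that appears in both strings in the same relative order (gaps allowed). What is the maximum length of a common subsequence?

One common subsequence of length 9: G at u[1]=v[3] → Q at u[2]=v[5] → H at u[3]=v[6] → Q at u[5]=v[7] → H at u[6]=v[8] → G at u[8]=v[9] → Q at u[9]=v[10] → D at u[10]=v[12] → G at u[11]=v[14], and the DP table's final entry dp[14][14] is also 9, so no common subsequence is longer.

9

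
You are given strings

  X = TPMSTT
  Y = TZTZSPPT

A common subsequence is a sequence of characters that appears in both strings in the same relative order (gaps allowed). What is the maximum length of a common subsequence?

3

Pick T (X #1, Y #3); then P (X #2, Y #7); then T (X #6, Y #8); all 3 characters appear in both, in order. Since dp[6][8] = 3, nothing longer is possible.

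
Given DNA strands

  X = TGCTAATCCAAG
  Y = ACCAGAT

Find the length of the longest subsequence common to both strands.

Pick A (X #6, Y #1), then C (X #8, Y #2), then C (X #9, Y #3), then A (X #10, Y #4), then A (X #11, Y #6); all 5 bases appear in both, in order, and the DP table's final entry dp[12][7] is also 5, so no common subsequence is longer.

5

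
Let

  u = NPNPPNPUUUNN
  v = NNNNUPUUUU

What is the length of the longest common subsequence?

7

Match N (u #1, v #2), then N (u #3, v #3), then N (u #6, v #4), then P (u #7, v #6), then U (u #8, v #8), then U (u #9, v #9), then U (u #10, v #10) — 7 characters in the same relative order in both. Since dp[12][10] = 7, nothing longer is possible.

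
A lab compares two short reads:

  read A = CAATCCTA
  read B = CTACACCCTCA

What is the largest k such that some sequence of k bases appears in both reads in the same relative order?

7

Pick C at read A[1]=read B[1]; then A at read A[2]=read B[3]; then A at read A[3]=read B[5]; then C at read A[5]=read B[7]; then C at read A[6]=read B[8]; then T at read A[7]=read B[9]; then A at read A[8]=read B[11]; all 7 bases appear in both, in order. dp[8][11] = 7 confirms this is the maximum.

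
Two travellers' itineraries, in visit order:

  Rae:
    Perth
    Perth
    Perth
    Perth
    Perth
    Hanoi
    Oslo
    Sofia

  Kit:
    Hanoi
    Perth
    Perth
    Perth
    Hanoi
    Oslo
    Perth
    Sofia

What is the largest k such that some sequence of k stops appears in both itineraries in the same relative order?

Match Perth [3,2]; then Perth [4,3]; then Perth [5,4]; then Hanoi [6,5]; then Oslo [7,6]; then Sofia [8,8] — 6 stops in the same relative order in both, and the DP table's final entry dp[8][8] is also 6, so no common subsequence is longer.

6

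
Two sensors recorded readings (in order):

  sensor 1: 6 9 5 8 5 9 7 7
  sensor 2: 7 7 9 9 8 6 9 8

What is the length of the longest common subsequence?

One common subsequence of length 3: 6 (sensor 1 #1, sensor 2 #6) → 9 (sensor 1 #2, sensor 2 #7) → 8 (sensor 1 #4, sensor 2 #8), and the DP table's final entry dp[8][8] is also 3, so no common subsequence is longer.

3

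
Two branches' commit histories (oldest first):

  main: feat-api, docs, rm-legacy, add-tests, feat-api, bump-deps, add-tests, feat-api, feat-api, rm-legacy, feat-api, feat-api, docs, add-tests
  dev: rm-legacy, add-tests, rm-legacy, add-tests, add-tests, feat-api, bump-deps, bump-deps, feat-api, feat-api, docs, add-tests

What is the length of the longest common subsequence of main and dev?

8

Match rm-legacy (main #3, dev #3) → add-tests (main #4, dev #5) → feat-api (main #5, dev #6) → bump-deps (main #6, dev #8) → feat-api (main #11, dev #9) → feat-api (main #12, dev #10) → docs (main #13, dev #11) → add-tests (main #14, dev #12) — 8 commits in the same relative order in both. The LCS DP gives dp[14][12] = 8, so this is optimal.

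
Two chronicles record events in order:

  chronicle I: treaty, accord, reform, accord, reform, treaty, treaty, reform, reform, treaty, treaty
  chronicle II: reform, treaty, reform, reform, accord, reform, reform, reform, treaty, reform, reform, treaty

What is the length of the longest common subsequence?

Match treaty at chronicle I[1]=chronicle II[2], accord at chronicle I[2]=chronicle II[5], reform at chronicle I[3]=chronicle II[7], reform at chronicle I[5]=chronicle II[8], treaty at chronicle I[7]=chronicle II[9], reform at chronicle I[8]=chronicle II[10], reform at chronicle I[9]=chronicle II[11], treaty at chronicle I[11]=chronicle II[12] — 8 events in the same relative order in both. dp[11][12] = 8 confirms this is the maximum.

8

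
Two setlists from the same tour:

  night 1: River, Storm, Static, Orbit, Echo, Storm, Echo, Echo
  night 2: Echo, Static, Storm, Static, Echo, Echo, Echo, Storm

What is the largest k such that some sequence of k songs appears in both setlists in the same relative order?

5

Match Storm [2,3]; then Static [3,4]; then Echo [5,5]; then Echo [7,6]; then Echo [8,7] — 5 songs in the same relative order in both, and the DP table's final entry dp[8][8] is also 5, so no common subsequence is longer.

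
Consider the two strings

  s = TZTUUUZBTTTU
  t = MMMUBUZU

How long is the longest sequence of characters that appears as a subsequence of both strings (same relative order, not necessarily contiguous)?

4

One common subsequence of length 4: U [4,4], then U [6,6], then Z [7,7], then U [12,8], and the DP table's final entry dp[12][8] is also 4, so no common subsequence is longer.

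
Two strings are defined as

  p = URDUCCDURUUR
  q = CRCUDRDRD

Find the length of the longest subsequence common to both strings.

5

One common subsequence of length 5: R (p #2, q #2), U (p #4, q #4), D (p #7, q #5), R (p #9, q #6), R (p #12, q #8). Since dp[12][9] = 5, nothing longer is possible.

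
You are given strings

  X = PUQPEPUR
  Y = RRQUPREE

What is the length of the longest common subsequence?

Taking U at X[2]=Y[4], P at X[4]=Y[5], E at X[5]=Y[8] gives a common subsequence of length 3. dp[8][8] = 3 confirms this is the maximum.

3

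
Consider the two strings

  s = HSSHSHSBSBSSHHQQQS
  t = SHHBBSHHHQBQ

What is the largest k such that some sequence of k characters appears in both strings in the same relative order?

Taking S at s[3]=t[1] → H at s[4]=t[2] → H at s[6]=t[3] → B at s[8]=t[4] → B at s[10]=t[5] → S at s[11]=t[6] → H at s[13]=t[8] → H at s[14]=t[9] → Q at s[15]=t[10] → Q at s[17]=t[12] gives a common subsequence of length 10. dp[18][12] = 10 confirms this is the maximum.

10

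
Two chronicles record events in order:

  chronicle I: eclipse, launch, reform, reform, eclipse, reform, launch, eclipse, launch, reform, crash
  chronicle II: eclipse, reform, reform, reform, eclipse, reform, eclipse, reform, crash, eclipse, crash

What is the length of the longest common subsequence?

8

Taking eclipse (chronicle I #1, chronicle II #1), reform (chronicle I #3, chronicle II #3), reform (chronicle I #4, chronicle II #4), eclipse (chronicle I #5, chronicle II #5), reform (chronicle I #6, chronicle II #6), eclipse (chronicle I #8, chronicle II #7), reform (chronicle I #10, chronicle II #8), crash (chronicle I #11, chronicle II #11) gives a common subsequence of length 8. The LCS DP gives dp[11][11] = 8, so this is optimal.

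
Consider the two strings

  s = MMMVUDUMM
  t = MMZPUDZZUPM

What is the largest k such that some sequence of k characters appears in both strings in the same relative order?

6

One common subsequence of length 6: M at s[1]=t[1], M at s[2]=t[2], U at s[5]=t[5], D at s[6]=t[6], U at s[7]=t[9], M at s[9]=t[11]. The LCS DP gives dp[9][11] = 6, so this is optimal.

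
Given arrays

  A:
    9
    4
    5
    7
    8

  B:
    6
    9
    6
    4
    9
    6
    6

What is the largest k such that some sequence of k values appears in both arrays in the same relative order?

Let dp[i][j] be the LCS length of the first i values of A and the first j values of B. dp[i][j] = dp[i-1][j-1]+1 when the i-th and j-th values match, else max(dp[i-1][j], dp[i][j-1]).
    ·  6  9  6  4  9  6  6
 ·  0  0  0  0  0  0  0  0
 9  0  0  1  1  1  1  1  1
 4  0  0  1  1  2  2  2  2
 5  0  0  1  1  2  2  2  2
 7  0  0  1  1  2  2  2  2
 8  0  0  1  1  2  2  2  2
dp[5][7] = 2. One LCS (by backtracking along matches): 9, 4.

2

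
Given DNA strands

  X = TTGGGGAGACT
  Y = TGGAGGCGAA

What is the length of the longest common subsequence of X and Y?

Match T at X[1]=Y[1]; then G at X[3]=Y[3]; then G at X[4]=Y[5]; then G at X[5]=Y[6]; then G at X[6]=Y[8]; then A at X[7]=Y[9]; then A at X[9]=Y[10] — 7 bases in the same relative order in both, and the DP table's final entry dp[11][10] is also 7, so no common subsequence is longer.

7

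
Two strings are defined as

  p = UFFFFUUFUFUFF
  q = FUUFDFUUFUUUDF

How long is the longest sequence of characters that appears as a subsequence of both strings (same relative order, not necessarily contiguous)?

Pick U (p #1, q #3) → F (p #2, q #4) → F (p #5, q #6) → U (p #6, q #7) → U (p #7, q #8) → F (p #8, q #9) → U (p #9, q #11) → U (p #11, q #12) → F (p #13, q #14); all 9 characters appear in both, in order. Since dp[13][14] = 9, nothing longer is possible.

9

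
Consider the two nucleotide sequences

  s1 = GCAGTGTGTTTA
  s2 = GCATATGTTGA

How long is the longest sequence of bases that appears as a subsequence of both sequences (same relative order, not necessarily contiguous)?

9

Pick G at s1[1]=s2[1], C at s1[2]=s2[2], A at s1[3]=s2[3], T at s1[5]=s2[4], T at s1[7]=s2[6], G at s1[8]=s2[7], T at s1[9]=s2[8], T at s1[10]=s2[9], A at s1[12]=s2[11]; all 9 bases appear in both, in order. dp[12][11] = 9 confirms this is the maximum.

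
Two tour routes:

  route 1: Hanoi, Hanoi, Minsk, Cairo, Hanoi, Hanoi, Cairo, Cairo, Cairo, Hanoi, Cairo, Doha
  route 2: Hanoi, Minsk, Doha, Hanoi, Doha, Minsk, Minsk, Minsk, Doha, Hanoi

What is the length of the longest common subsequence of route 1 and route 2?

Taking Hanoi (route 1 #1, route 2 #1), then Hanoi (route 1 #2, route 2 #4), then Minsk (route 1 #3, route 2 #8), then Hanoi (route 1 #10, route 2 #10) gives a common subsequence of length 4. dp[12][10] = 4 confirms this is the maximum.

4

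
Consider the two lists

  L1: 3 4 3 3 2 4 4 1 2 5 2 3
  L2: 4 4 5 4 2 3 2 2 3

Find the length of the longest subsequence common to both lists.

6

Let dp[i][j] be the LCS length of the first i values of L1 and the first j values of L2. dp[i][j] = dp[i-1][j-1]+1 when the i-th and j-th values match, else max(dp[i-1][j], dp[i][j-1]).
    ·  4  4  5  4  2  3  2  2  3
 ·  0  0  0  0  0  0  0  0  0  0
 3  0  0  0  0  0  0  1  1  1  1
 4  0  1  1  1  1  1  1  1  1  1
 3  0  1  1  1  1  1  2  2  2  2
 3  0  1  1  1  1  1  2  2  2  3
 2  0  1  1  1  1  2  2  3  3  3
 4  0  1  2  2  2  2  2  3  3  3
 4  0  1  2  2  3  3  3  3  3  3
 1  0  1  2  2  3  3  3  3  3  3
 2  0  1  2  2  3  4  4  4  4  4
 5  0  1  2  3  3  4  4  4  4  4
 2  0  1  2  3  3  4  4  5  5  5
 3  0  1  2  3  3  4  5  5  5  6
dp[12][9] = 6. One LCS (by backtracking along matches): 4, 4, 4, 2, 2, 3.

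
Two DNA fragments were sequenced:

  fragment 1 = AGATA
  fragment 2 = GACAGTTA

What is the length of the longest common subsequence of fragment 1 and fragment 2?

4

Pick A at fragment 1[1]=fragment 2[4] → G at fragment 1[2]=fragment 2[5] → T at fragment 1[4]=fragment 2[7] → A at fragment 1[5]=fragment 2[8]; all 4 bases appear in both, in order. The LCS DP gives dp[5][8] = 4, so this is optimal.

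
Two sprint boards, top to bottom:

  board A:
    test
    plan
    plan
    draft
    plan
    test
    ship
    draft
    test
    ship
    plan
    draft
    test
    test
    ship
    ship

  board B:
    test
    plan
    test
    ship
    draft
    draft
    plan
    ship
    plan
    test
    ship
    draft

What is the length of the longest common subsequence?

Taking test at board A[1]=board B[1], plan at board A[5]=board B[2], test at board A[6]=board B[3], ship at board A[7]=board B[4], draft at board A[8]=board B[6], ship at board A[10]=board B[8], plan at board A[11]=board B[9], test at board A[14]=board B[10], ship at board A[15]=board B[11] gives a common subsequence of length 9. Since dp[16][12] = 9, nothing longer is possible.

9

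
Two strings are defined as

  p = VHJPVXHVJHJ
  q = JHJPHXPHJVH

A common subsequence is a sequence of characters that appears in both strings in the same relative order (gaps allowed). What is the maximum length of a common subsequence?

Let dp[i][j] be the LCS length of the first i characters of p and the first j characters of q. dp[i][j] = dp[i-1][j-1]+1 when the i-th and j-th characters match, else max(dp[i-1][j], dp[i][j-1]).
    ·  J  H  J  P  H  X  P  H  J  V  H
 ·  0  0  0  0  0  0  0  0  0  0  0  0
 V  0  0  0  0  0  0  0  0  0  0  1  1
 H  0  0  1  1  1  1  1  1  1  1  1  2
 J  0  1  1  2  2  2  2  2  2  2  2  2
 P  0  1  1  2  3  3  3  3  3  3  3  3
 V  0  1  1  2  3  3  3  3  3  3  4  4
 X  0  1  1  2  3  3  4  4  4  4  4  4
 H  0  1  2  2  3  4  4  4  5  5  5  5
 V  0  1  2  2  3  4  4  4  5  5  6  6
 J  0  1  2  3  3  4  4  4  5  6  6  6
 H  0  1  2  3  3  4  4  4  5  6  6  7
 J  0  1  2  3  3  4  4  4  5  6  6  7
dp[11][11] = 7. One LCS (by backtracking along matches): HJPXHVH.

7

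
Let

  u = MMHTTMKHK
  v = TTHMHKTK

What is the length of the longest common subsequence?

Let dp[i][j] be the LCS length of the first i characters of u and the first j characters of v. dp[i][j] = dp[i-1][j-1]+1 when the i-th and j-th characters match, else max(dp[i-1][j], dp[i][j-1]).
    ·  T  T  H  M  H  K  T  K
 ·  0  0  0  0  0  0  0  0  0
 M  0  0  0  0  1  1  1  1  1
 M  0  0  0  0  1  1  1  1  1
 H  0  0  0  1  1  2  2  2  2
 T  0  1  1  1  1  2  2  3  3
 T  0  1  2  2  2  2  2  3  3
 M  0  1  2  2  3  3  3  3  3
 K  0  1  2  2  3  3  4  4  4
 H  0  1  2  3  3  4  4  4  4
 K  0  1  2  3  3  4  5  5  5
dp[9][8] = 5. One LCS (by backtracking along matches): TTMKK.

5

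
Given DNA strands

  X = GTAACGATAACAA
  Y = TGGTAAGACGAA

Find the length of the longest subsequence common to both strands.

9

Taking G [1,3], T [2,4], A [3,5], A [4,6], G [6,7], A [10,8], C [11,9], A [12,11], A [13,12] gives a common subsequence of length 9, and the DP table's final entry dp[13][12] is also 9, so no common subsequence is longer.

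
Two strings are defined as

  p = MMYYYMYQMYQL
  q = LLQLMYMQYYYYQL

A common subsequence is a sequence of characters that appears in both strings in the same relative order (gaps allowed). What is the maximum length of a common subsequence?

8

One common subsequence of length 8: M [1,5], then M [2,7], then Y [4,9], then Y [5,10], then Y [7,11], then Y [10,12], then Q [11,13], then L [12,14]. dp[12][14] = 8 confirms this is the maximum.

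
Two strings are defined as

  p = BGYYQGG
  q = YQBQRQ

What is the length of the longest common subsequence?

Let dp[i][j] be the LCS length of the first i characters of p and the first j characters of q. dp[i][j] = dp[i-1][j-1]+1 when the i-th and j-th characters match, else max(dp[i-1][j], dp[i][j-1]).
    ·  Y  Q  B  Q  R  Q
 ·  0  0  0  0  0  0  0
 B  0  0  0  1  1  1  1
 G  0  0  0  1  1  1  1
 Y  0  1  1  1  1  1  1
 Y  0  1  1  1  1  1  1
 Q  0  1  2  2  2  2  2
 G  0  1  2  2  2  2  2
 G  0  1  2  2  2  2  2
dp[7][6] = 2. One LCS (by backtracking along matches): BQ.

2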